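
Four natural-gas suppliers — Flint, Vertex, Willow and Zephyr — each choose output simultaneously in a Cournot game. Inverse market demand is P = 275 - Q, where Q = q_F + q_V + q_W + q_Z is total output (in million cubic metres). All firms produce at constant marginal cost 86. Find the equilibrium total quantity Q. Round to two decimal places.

151.20

Each firm earns π_i = (275 - Q)q_i - 86q_i.
First-order condition (treating rivals' output as given): 189 - 2q_i - Σ_{j≠i} q_j = 0.
With identical firms every q_j equals q_i, so Σ_{j≠i} q_j = 3q_i and 189 = 5q_i, giving q_i = 189/5.
Total output Q = 189/5 + 189/5 + 189/5 + 189/5 = 756/5.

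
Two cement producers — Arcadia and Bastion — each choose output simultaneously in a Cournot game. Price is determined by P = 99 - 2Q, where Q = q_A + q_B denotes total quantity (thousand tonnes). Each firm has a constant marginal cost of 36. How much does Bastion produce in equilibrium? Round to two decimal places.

Each firm earns π_i = (99 - 2Q)q_i - 36q_i.
First-order condition (treating rivals' output as given): 63 - 4q_i - 2q_j = 0.
By symmetry each firm produces the same amount; substituting q_j = q_i yields q_i = 63/6 = 21/2.

10.50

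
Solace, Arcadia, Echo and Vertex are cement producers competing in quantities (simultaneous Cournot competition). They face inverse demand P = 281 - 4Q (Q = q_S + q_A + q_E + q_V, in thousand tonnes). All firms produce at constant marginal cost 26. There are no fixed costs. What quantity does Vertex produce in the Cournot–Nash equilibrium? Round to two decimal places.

12.75

A representative firm's profit is π_i = q_i(281 - 4Q) - 26q_i.
First-order condition (treating rivals' output as given): 255 - 8q_i - 4·Σ_{j≠i} q_j = 0.
By symmetry each firm produces the same amount; substituting Σ_{j≠i} q_j = 3q_i yields q_i = 255/20 = 51/4.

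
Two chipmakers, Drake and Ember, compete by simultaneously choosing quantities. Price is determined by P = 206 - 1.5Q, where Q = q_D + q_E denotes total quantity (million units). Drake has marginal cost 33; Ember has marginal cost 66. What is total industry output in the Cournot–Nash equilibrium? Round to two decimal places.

69.56

Drake's profit: π_D = (206 - 1.5Q)q_D - (33q_D). Setting ∂π_D/∂q_D = 0: 173 - 3q_D - (3/2)(q_E) = 0.
Ember's first-order condition: 140 - 3q_E - (3/2)(q_D) = 0.
Best responses: q_D = (173 - (3/2)q_E)/3, q_E = (140 - (3/2)q_D)/3.
Substituting one into the other gives q_D = 412/9 and q_E = 214/9.
Total output Q = 412/9 + 214/9 = 626/9.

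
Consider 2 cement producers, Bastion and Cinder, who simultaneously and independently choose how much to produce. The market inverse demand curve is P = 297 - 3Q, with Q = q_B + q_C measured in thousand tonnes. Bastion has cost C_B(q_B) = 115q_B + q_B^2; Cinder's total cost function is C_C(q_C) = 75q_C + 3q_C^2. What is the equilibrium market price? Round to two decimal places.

202.24

Bastion's profit: π_B = (297 - 3Q)q_B - (115q_B + q_B²). Setting ∂π_B/∂q_B = 0: 182 - 8q_B - 3(q_C) = 0.
Cinder's first-order condition: 222 - 12q_C - 3(q_B) = 0.
Rearranging gives the reaction functions q_B = (182 - 3q_C)/8 and q_C = (222 - 3q_B)/12.
Solving the pair: q_B = 506/29, q_C = 410/29.
Total output Q = 916/29, so price P = 297 - 3·(916/29) = 202.2414.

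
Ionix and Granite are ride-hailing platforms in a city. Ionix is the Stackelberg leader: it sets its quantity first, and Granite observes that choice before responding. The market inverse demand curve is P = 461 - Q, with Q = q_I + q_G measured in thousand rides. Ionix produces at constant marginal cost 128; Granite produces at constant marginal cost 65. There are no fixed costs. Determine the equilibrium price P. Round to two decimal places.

195.50

Solve by backward induction. Given q_I, the follower Granite maximises π_G = (461 - q_I - q_G)q_G - 65q_G.
Follower FOC: 396 - q_I - 2q_G = 0, so q_G(q_I) = (396 - q_I)/2.
The leader anticipates this reaction. Substituting into P = 461 - Q gives P = 263 - (1/2)q_I, so π_I = (263 - (1/2)q_I)q_I - 128q_I.
The leader's first-order condition 135 - q_I = 0 yields q_I = 135.
Then q_G = (396 - 135)/2 = 261/2.
Total output Q = 531/2, so price P = 461 - 531/2 = 391/2.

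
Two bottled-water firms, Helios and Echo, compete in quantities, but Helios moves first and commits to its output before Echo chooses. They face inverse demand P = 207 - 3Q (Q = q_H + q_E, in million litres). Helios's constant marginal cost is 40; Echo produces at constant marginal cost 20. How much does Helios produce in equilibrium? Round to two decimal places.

The follower Echo best-responds to any q_H: π_E = (207 - 3Q)q_E - 20q_E.
∂π_E/∂q_E = 187 - 3q_H - 6q_E = 0 gives the reaction function q_E = (187 - 3q_H)/6.
The leader anticipates this reaction. Substituting into P = 207 - 3Q gives P = 227/2 - (3/2)q_H, so π_H = (227/2 - (3/2)q_H)q_H - 40q_H.
Leader FOC: 147/2 - 3q_H = 0, so q_H = 49/2.
Then q_E = (187 - 3·(49/2))/6 = 227/12.

24.50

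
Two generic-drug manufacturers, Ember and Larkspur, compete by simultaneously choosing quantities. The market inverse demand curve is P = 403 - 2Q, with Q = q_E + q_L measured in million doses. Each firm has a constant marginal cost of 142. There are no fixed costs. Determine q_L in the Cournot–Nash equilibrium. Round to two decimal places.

A representative firm's profit is π_i = q_i(403 - 2Q) - 142q_i.
First-order condition (treating rivals' output as given): 261 - 4q_i - 2q_j = 0.
With identical firms every q_j equals q_i, so q_j = q_i and 261 = 6q_i, giving q_i = 87/2.

43.50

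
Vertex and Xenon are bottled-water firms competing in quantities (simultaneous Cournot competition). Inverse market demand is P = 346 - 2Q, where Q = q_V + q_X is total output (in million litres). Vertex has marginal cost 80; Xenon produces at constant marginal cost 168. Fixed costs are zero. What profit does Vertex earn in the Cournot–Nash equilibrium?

6962

Vertex's profit: π_V = (346 - 2Q)q_V - (80q_V). Setting ∂π_V/∂q_V = 0: 266 - 4q_V - 2(q_X) = 0.
Xenon's profit: π_X = (346 - 2Q)q_X - (168q_X). Setting ∂π_X/∂q_X = 0: 178 - 4q_X - 2(q_V) = 0.
Rearranging gives the reaction functions q_V = (266 - 2q_X)/4 and q_X = (178 - 2q_V)/4.
Substituting one into the other gives q_V = 59 and q_X = 15.
Price P = 346 - 2·74 = 198.
Vertex's profit: (198 - 80)·59 = 6962.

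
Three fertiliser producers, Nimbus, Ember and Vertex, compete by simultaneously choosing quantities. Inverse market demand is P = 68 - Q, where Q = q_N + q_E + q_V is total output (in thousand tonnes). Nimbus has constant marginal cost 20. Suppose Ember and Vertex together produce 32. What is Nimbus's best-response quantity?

With rivals' combined output fixed at 32, Nimbus's profit is π_N = (68 - 32 - q_N)q_N - (20q_N) = (36 - q_N)q_N - (20q_N).
∂π_N/∂q_N = 16 - 2q_N = 0, so q_N = 8.

8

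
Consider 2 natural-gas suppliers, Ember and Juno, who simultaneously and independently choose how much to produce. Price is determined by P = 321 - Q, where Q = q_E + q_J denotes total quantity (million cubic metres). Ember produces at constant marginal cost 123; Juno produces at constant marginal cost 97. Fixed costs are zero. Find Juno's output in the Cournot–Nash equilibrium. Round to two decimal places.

83.33

Ember's profit: π_E = (321 - Q)q_E - (123q_E). Setting ∂π_E/∂q_E = 0: 198 - 2q_E - (q_J) = 0.
Juno's profit: π_J = (321 - Q)q_J - (97q_J). Setting ∂π_J/∂q_J = 0: 224 - 2q_J - (q_E) = 0.
Rearranging gives the reaction functions q_E = (198 - q_J)/2 and q_J = (224 - q_E)/2.
Substituting one into the other gives q_E = 172/3 and q_J = 250/3.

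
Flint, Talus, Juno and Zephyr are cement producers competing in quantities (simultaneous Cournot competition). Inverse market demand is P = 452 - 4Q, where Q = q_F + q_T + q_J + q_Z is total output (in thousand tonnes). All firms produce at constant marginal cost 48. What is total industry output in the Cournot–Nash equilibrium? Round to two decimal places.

80.80

Each firm earns π_i = (452 - 4Q)q_i - 48q_i.
Setting ∂π_i/∂q_i = 0 with rivals' quantities fixed: 404 - 8q_i - 4·Σ_{j≠i} q_j = 0.
By symmetry each firm produces the same amount; substituting Σ_{j≠i} q_j = 3q_i yields q_i = 404/20 = 101/5.
Total output Q = 101/5 + 101/5 + 101/5 + 101/5 = 404/5.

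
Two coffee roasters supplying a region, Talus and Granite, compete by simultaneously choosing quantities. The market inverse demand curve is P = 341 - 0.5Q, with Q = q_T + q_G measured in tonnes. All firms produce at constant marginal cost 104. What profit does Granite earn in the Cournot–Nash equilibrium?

Each firm earns π_i = (341 - 0.5Q)q_i - 104q_i.
First-order condition (treating rivals' output as given): 237 - q_i - (1/2)q_j = 0.
By symmetry each firm produces the same amount; substituting q_j = q_i yields q_i = 237/(3/2) = 158.
Price P = 341 - (1/2)·316 = 183.
Granite's profit: (183 - 104)·158 = 12482.

12482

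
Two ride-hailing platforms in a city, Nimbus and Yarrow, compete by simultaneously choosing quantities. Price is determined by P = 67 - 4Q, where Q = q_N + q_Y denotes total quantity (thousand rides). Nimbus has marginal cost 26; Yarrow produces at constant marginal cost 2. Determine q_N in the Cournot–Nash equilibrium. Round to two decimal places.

1.42

Nimbus's profit: π_N = (67 - 4Q)q_N - (26q_N). Setting ∂π_N/∂q_N = 0: 41 - 8q_N - 4(q_Y) = 0.
Yarrow's profit: π_Y = (67 - 4Q)q_Y - (2q_Y). Setting ∂π_Y/∂q_Y = 0: 65 - 8q_Y - 4(q_N) = 0.
So q_N = (41 - 4q_Y)/8 and q_Y = (65 - 4q_N)/8.
Solving the pair: q_N = 17/12, q_Y = 89/12.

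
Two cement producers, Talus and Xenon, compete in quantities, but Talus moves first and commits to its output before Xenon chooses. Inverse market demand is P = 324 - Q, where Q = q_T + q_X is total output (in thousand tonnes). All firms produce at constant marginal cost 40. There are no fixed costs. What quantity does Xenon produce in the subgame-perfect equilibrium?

Solve by backward induction. Given q_T, the follower Xenon maximises π_X = (324 - q_T - q_X)q_X - 40q_X.
Setting the follower's marginal profit to zero, 284 - q_T - 2q_X = 0, i.e. q_X = (284 - q_T)/2.
Talus substitutes q_X(q_T) into its own profit: π_T = q_T(324 - q_T - (284 - q_T)/2) - 40q_T = (182 - (1/2)q_T)q_T - 40q_T.
Maximising: ∂π_T/∂q_T = 142 - q_T = 0, giving q_T = 142.
Then q_X = (284 - 142)/2 = 71.

71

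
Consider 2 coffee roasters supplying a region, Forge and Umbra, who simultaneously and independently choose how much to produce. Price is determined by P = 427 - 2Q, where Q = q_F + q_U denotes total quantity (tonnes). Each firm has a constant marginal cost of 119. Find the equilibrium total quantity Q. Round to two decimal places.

102.67

A representative firm's profit is π_i = q_i(427 - 2Q) - 119q_i.
First-order condition (treating rivals' output as given): 308 - 4q_i - 2q_j = 0.
With identical firms every q_j equals q_i, so q_j = q_i and 308 = 6q_i, giving q_i = 154/3.
Total output Q = 154/3 + 154/3 = 308/3.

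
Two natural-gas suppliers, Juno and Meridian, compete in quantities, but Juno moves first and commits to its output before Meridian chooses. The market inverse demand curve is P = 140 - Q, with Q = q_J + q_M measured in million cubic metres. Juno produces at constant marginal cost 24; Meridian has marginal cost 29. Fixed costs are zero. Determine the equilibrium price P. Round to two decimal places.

Solve by backward induction. Given q_J, the follower Meridian maximises π_M = (140 - q_J - q_M)q_M - 29q_M.
∂π_M/∂q_M = 111 - q_J - 2q_M = 0 gives the reaction function q_M = (111 - q_J)/2.
Juno substitutes q_M(q_J) into its own profit: π_J = q_J(140 - q_J - (111 - q_J)/2) - 24q_J = (169/2 - (1/2)q_J)q_J - 24q_J.
The leader's first-order condition 121/2 - q_J = 0 yields q_J = 121/2.
Then q_M = (111 - 121/2)/2 = 101/4.
Total output Q = 343/4, so price P = 140 - 343/4 = 217/4.

54.25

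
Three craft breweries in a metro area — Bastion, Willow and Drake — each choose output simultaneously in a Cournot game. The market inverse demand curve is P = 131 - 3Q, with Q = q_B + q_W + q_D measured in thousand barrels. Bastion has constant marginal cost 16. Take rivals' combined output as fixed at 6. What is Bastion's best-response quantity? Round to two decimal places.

With rivals' combined output fixed at 6, Bastion's profit is π_B = (131 - 3·6 - 3q_B)q_B - (16q_B) = (113 - 3q_B)q_B - (16q_B).
∂π_B/∂q_B = 97 - 6q_B = 0, so q_B = 97/6.

16.17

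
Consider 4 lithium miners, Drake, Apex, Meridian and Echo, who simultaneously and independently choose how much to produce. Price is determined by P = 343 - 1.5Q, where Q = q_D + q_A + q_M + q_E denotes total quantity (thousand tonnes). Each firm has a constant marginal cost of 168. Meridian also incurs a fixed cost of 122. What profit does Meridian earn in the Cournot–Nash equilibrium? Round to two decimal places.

Each firm earns π_i = (343 - 1.5Q)q_i - 168q_i.
Setting ∂π_i/∂q_i = 0 with rivals' quantities fixed: 175 - 3q_i - (3/2)·Σ_{j≠i} q_j = 0.
With identical firms every q_j equals q_i, so Σ_{j≠i} q_j = 3q_i and 175 = (15/2)q_i, giving q_i = 70/3.
Price P = 343 - (3/2)·(280/3) = 203.
Meridian's profit: (203 - 168)·(70/3) - 122 = 694.6667.

694.67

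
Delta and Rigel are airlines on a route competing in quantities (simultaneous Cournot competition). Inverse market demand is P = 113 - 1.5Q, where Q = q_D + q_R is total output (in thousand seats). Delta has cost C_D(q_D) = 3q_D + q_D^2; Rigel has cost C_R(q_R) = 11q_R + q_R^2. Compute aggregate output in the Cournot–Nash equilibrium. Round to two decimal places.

32.62

Delta's profit: π_D = (113 - 1.5Q)q_D - (3q_D + q_D²). Setting ∂π_D/∂q_D = 0: 110 - 5q_D - (3/2)(q_R) = 0.
Rigel's profit: π_R = (113 - 1.5Q)q_R - (11q_R + q_R²). Setting ∂π_R/∂q_R = 0: 102 - 5q_R - (3/2)(q_D) = 0.
Rearranging gives the reaction functions q_D = (110 - (3/2)q_R)/5 and q_R = (102 - (3/2)q_D)/5.
Solving the pair: q_D = 1588/91, q_R = 1380/91.
Total output Q = 1588/91 + 1380/91 = 424/13.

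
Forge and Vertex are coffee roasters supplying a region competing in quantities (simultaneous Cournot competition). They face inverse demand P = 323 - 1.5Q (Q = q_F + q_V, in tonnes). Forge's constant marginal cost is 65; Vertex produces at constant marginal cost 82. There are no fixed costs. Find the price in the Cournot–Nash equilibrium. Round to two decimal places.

Forge's profit: π_F = (323 - 1.5Q)q_F - (65q_F). Setting ∂π_F/∂q_F = 0: 258 - 3q_F - (3/2)(q_V) = 0.
Vertex's first-order condition: 241 - 3q_V - (3/2)(q_F) = 0.
Best responses: q_F = (258 - (3/2)q_V)/3, q_V = (241 - (3/2)q_F)/3.
Substituting one into the other gives q_F = 550/9 and q_V = 448/9.
Total output Q = 998/9, so price P = 323 - (3/2)·(998/9) = 470/3.

156.67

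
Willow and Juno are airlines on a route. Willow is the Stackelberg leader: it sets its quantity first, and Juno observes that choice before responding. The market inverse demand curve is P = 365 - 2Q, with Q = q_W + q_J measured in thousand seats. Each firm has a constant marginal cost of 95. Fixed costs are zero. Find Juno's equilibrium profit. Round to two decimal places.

2278.13

The follower Juno best-responds to any q_W: π_J = (365 - 2Q)q_J - 95q_J.
∂π_J/∂q_J = 270 - 2q_W - 4q_J = 0 gives the reaction function q_J = (270 - 2q_W)/4.
Willow substitutes q_J(q_W) into its own profit: π_W = q_W(365 - 2q_W - (270 - 2q_W)/2) - 95q_W = (230 - q_W)q_W - 95q_W.
Leader FOC: 135 - 2q_W = 0, so q_W = 135/2.
Then q_J = (270 - 2·(135/2))/4 = 135/4.
Price P = 365 - 2·(405/4) = 325/2.
Juno's profit: (325/2 - 95)·(135/4) = 2278.1250.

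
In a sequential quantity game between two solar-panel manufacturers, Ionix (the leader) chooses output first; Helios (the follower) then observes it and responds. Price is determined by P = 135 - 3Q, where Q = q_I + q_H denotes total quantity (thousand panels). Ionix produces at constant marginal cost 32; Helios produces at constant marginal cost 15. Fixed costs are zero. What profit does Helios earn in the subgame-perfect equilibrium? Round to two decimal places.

The follower Helios best-responds to any q_I: π_H = (135 - 3Q)q_H - 15q_H.
Setting the follower's marginal profit to zero, 120 - 3q_I - 6q_H = 0, i.e. q_H = (120 - 3q_I)/6.
Ionix substitutes q_H(q_I) into its own profit: π_I = q_I(135 - 3q_I - (120 - 3q_I)/2) - 32q_I = (75 - (3/2)q_I)q_I - 32q_I.
Leader FOC: 43 - 3q_I = 0, so q_I = 43/3.
Then q_H = (120 - 3·(43/3))/6 = 77/6.
Price P = 135 - 3·(163/6) = 107/2.
Helios's profit: (107/2 - 15)·(77/6) = 494.0833.

494.08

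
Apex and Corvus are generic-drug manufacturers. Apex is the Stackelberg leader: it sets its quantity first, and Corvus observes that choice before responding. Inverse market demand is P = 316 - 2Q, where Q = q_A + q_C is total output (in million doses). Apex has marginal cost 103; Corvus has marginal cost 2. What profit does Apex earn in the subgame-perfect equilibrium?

Solve by backward induction. Given q_A, the follower Corvus maximises π_C = (316 - 2q_A - 2q_C)q_C - 2q_C.
Follower FOC: 314 - 2q_A - 4q_C = 0, so q_C(q_A) = (314 - 2q_A)/4.
Apex substitutes q_C(q_A) into its own profit: π_A = q_A(316 - 2q_A - (314 - 2q_A)/2) - 103q_A = (159 - q_A)q_A - 103q_A.
Leader FOC: 56 - 2q_A = 0, so q_A = 28.
Then q_C = (314 - 2·28)/4 = 129/2.
Price P = 316 - 2·(185/2) = 131.
Apex's profit: (131 - 103)·28 = 784.

784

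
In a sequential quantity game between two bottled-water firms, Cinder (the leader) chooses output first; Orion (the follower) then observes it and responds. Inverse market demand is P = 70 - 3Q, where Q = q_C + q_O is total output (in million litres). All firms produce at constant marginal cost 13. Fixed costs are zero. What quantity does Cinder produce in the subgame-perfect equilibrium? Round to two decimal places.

9.50

Solve by backward induction. Given q_C, the follower Orion maximises π_O = (70 - 3q_C - 3q_O)q_O - 13q_O.
Setting the follower's marginal profit to zero, 57 - 3q_C - 6q_O = 0, i.e. q_O = (57 - 3q_C)/6.
The leader anticipates this reaction. Substituting into P = 70 - 3Q gives P = 83/2 - (3/2)q_C, so π_C = (83/2 - (3/2)q_C)q_C - 13q_C.
Leader FOC: 57/2 - 3q_C = 0, so q_C = 19/2.
Then q_O = (57 - 3·(19/2))/6 = 19/4.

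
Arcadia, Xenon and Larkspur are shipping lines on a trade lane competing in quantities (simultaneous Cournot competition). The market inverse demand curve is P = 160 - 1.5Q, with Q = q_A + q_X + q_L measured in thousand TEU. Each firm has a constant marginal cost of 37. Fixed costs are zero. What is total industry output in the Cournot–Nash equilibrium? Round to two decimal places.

Each firm earns π_i = (160 - 1.5Q)q_i - 37q_i.
First-order condition (treating rivals' output as given): 123 - 3q_i - (3/2)·Σ_{j≠i} q_j = 0.
By symmetry each firm produces the same amount; substituting Σ_{j≠i} q_j = 2q_i yields q_i = 123/6 = 41/2.
Total output Q = 41/2 + 41/2 + 41/2 = 123/2.

61.50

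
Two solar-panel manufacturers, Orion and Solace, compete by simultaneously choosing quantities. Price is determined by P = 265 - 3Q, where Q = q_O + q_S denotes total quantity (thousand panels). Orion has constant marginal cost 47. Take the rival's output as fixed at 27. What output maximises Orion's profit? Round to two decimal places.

With the rival's output fixed at 27, Orion's profit is π_O = (265 - 3·27 - 3q_O)q_O - (47q_O) = (184 - 3q_O)q_O - (47q_O).
∂π_O/∂q_O = 137 - 6q_O = 0, so q_O = 137/6.

22.83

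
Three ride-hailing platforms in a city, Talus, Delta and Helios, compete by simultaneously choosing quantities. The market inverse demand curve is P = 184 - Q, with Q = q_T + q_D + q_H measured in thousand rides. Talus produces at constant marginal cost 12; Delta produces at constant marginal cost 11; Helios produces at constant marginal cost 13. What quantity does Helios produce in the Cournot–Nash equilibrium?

Talus's profit: π_T = (184 - Q)q_T - (12q_T). Setting ∂π_T/∂q_T = 0: 172 - 2q_T - (q_D + q_H) = 0.
Delta's profit: π_D = (184 - Q)q_D - (11q_D). Setting ∂π_D/∂q_D = 0: 173 - 2q_D - (q_T + q_H) = 0.
Helios's profit: π_H = (184 - Q)q_H - (13q_H). Setting ∂π_H/∂q_H = 0: 171 - 2q_H - (q_T + q_D) = 0.
Adding the 3 first-order conditions: 516 − 4Q = 0, so Q = 129.
Back-substituting: q_T = (172 − 129) = 43, q_D = (173 − 129) = 44, q_H = (171 − 129) = 42.

42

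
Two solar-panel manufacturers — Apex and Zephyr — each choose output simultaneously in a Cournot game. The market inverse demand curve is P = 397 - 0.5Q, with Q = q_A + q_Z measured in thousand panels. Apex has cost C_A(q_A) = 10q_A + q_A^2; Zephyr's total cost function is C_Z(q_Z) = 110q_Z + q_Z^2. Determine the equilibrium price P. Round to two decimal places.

Apex's profit: π_A = (397 - 0.5Q)q_A - (10q_A + q_A²). Setting ∂π_A/∂q_A = 0: 387 - 3q_A - (1/2)(q_Z) = 0.
Zephyr's first-order condition: 287 - 3q_Z - (1/2)(q_A) = 0.
Rearranging gives the reaction functions q_A = (387 - (1/2)q_Z)/3 and q_Z = (287 - (1/2)q_A)/3.
Solving the pair: q_A = 814/7, q_Z = 534/7.
Total output Q = 1348/7, so price P = 397 - (1/2)·(1348/7) = 300.7143.

300.71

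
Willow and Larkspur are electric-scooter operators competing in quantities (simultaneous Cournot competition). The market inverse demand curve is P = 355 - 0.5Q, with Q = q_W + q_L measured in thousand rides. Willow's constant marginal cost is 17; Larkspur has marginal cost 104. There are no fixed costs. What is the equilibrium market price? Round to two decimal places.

Willow's profit: π_W = (355 - 0.5Q)q_W - (17q_W). Setting ∂π_W/∂q_W = 0: 338 - q_W - (1/2)(q_L) = 0.
Larkspur's first-order condition: 251 - q_L - (1/2)(q_W) = 0.
So q_W = (338 - (1/2)q_L) and q_L = (251 - (1/2)q_W).
Solving the pair: q_W = 850/3, q_L = 328/3.
Total output Q = 1178/3, so price P = 355 - (1/2)·(1178/3) = 476/3.

158.67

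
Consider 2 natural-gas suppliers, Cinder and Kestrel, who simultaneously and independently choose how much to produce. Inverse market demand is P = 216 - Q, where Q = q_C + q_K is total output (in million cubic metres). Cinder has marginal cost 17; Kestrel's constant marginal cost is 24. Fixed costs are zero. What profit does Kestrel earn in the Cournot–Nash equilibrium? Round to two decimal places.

Cinder's profit: π_C = (216 - Q)q_C - (17q_C). Setting ∂π_C/∂q_C = 0: 199 - 2q_C - (q_K) = 0.
Kestrel's profit: π_K = (216 - Q)q_K - (24q_K). Setting ∂π_K/∂q_K = 0: 192 - 2q_K - (q_C) = 0.
Rearranging gives the reaction functions q_C = (199 - q_K)/2 and q_K = (192 - q_C)/2.
Solving the pair: q_C = 206/3, q_K = 185/3.
Price P = 216 - 391/3 = 257/3.
Kestrel's profit: (257/3 - 24)·(185/3) = 3802.7778.

3802.78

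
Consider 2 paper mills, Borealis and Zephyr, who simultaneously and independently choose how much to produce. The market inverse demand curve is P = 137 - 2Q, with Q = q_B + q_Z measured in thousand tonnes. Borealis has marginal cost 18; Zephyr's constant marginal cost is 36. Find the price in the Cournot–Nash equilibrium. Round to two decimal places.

63.67

Borealis's profit: π_B = (137 - 2Q)q_B - (18q_B). Setting ∂π_B/∂q_B = 0: 119 - 4q_B - 2(q_Z) = 0.
Zephyr's profit: π_Z = (137 - 2Q)q_Z - (36q_Z). Setting ∂π_Z/∂q_Z = 0: 101 - 4q_Z - 2(q_B) = 0.
Best responses: q_B = (119 - 2q_Z)/4, q_Z = (101 - 2q_B)/4.
Substituting one into the other gives q_B = 137/6 and q_Z = 83/6.
Total output Q = 110/3, so price P = 137 - 2·(110/3) = 191/3.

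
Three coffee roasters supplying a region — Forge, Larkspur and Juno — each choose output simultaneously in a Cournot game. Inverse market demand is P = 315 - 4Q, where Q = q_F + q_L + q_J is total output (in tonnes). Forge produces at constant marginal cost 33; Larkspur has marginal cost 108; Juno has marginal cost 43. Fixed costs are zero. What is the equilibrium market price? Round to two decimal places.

124.75

Forge's profit: π_F = (315 - 4Q)q_F - (33q_F). Setting ∂π_F/∂q_F = 0: 282 - 8q_F - 4(q_L + q_J) = 0.
Larkspur's first-order condition: 207 - 8q_L - 4(q_F + q_J) = 0.
Juno's first-order condition: 272 - 8q_J - 4(q_F + q_L) = 0.
Adding the 3 conditions: 761 − 8Q − 8Q = 0, i.e. Q = 761/16.
Back-substituting: q_F = (282 − 761/4)/4 = 367/16, q_L = (207 − 761/4)/4 = 67/16, q_J = (272 − 761/4)/4 = 327/16.
Total output Q = 761/16, so price P = 315 - 4·(761/16) = 499/4.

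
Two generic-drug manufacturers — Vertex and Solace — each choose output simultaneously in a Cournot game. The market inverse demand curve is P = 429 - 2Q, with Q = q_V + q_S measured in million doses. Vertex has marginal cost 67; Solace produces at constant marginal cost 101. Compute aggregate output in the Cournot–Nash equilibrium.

Vertex's profit: π_V = (429 - 2Q)q_V - (67q_V). Setting ∂π_V/∂q_V = 0: 362 - 4q_V - 2(q_S) = 0.
Solace's profit: π_S = (429 - 2Q)q_S - (101q_S). Setting ∂π_S/∂q_S = 0: 328 - 4q_S - 2(q_V) = 0.
So q_V = (362 - 2q_S)/4 and q_S = (328 - 2q_V)/4.
Substituting one into the other gives q_V = 66 and q_S = 49.
Total output Q = 66 + 49 = 115.

115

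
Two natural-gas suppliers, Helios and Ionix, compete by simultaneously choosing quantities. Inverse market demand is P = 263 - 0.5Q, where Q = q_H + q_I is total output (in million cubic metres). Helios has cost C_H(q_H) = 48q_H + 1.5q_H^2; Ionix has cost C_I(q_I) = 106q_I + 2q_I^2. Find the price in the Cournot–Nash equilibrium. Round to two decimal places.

Helios's profit: π_H = (263 - 0.5Q)q_H - (48q_H + (3/2)q_H²). Setting ∂π_H/∂q_H = 0: 215 - 4q_H - (1/2)(q_I) = 0.
Ionix's profit: π_I = (263 - 0.5Q)q_I - (106q_I + 2q_I²). Setting ∂π_I/∂q_I = 0: 157 - 5q_I - (1/2)(q_H) = 0.
Best responses: q_H = (215 - (1/2)q_I)/4, q_I = (157 - (1/2)q_H)/5.
Solving the pair: q_H = 50.4557, q_I = 26.3544.
Total output Q = 76.8101, so price P = 263 - (1/2)·76.8101 = 224.5949.

224.59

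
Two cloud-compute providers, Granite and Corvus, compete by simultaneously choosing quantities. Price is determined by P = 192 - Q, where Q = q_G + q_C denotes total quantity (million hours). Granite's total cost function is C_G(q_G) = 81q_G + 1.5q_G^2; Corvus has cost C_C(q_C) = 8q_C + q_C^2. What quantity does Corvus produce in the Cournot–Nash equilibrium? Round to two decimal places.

Granite's profit: π_G = (192 - Q)q_G - (81q_G + (3/2)q_G²). Setting ∂π_G/∂q_G = 0: 111 - 5q_G - (q_C) = 0.
Corvus's first-order condition: 184 - 4q_C - (q_G) = 0.
Rearranging gives the reaction functions q_G = (111 - q_C)/5 and q_C = (184 - q_G)/4.
Substituting one into the other gives q_G = 260/19 and q_C = 809/19.

42.58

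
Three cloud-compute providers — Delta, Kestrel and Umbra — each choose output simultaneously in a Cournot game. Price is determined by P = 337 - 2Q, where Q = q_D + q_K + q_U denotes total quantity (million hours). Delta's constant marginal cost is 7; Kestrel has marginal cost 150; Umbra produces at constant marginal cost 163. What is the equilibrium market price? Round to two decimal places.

164.25

Delta's profit: π_D = (337 - 2Q)q_D - (7q_D). Setting ∂π_D/∂q_D = 0: 330 - 4q_D - 2(q_K + q_U) = 0.
Kestrel's profit: π_K = (337 - 2Q)q_K - (150q_K). Setting ∂π_K/∂q_K = 0: 187 - 4q_K - 2(q_D + q_U) = 0.
Umbra's first-order condition: 174 - 4q_U - 2(q_D + q_K) = 0.
Adding the 3 first-order conditions: 691 − 8Q = 0, so Q = 691/8.
Back-substituting: q_D = (330 − 691/4)/2 = 629/8, q_K = (187 − 691/4)/2 = 57/8, q_U = (174 − 691/4)/2 = 5/8.
Total output Q = 691/8, so price P = 337 - 2·(691/8) = 657/4.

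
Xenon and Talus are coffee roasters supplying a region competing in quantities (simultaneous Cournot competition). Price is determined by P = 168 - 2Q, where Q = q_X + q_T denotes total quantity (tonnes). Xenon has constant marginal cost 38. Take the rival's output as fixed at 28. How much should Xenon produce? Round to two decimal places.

With the rival's output fixed at 28, Xenon's profit is π_X = (168 - 2·28 - 2q_X)q_X - (38q_X) = (112 - 2q_X)q_X - (38q_X).
∂π_X/∂q_X = 74 - 4q_X = 0, so q_X = 37/2.

18.50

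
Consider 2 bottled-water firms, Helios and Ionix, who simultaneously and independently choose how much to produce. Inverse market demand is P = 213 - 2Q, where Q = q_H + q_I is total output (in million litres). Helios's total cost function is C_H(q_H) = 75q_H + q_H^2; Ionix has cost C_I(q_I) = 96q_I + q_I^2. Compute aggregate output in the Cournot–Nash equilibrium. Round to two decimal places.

Helios's profit: π_H = (213 - 2Q)q_H - (75q_H + q_H²). Setting ∂π_H/∂q_H = 0: 138 - 6q_H - 2(q_I) = 0.
Ionix's profit: π_I = (213 - 2Q)q_I - (96q_I + q_I²). Setting ∂π_I/∂q_I = 0: 117 - 6q_I - 2(q_H) = 0.
So q_H = (138 - 2q_I)/6 and q_I = (117 - 2q_H)/6.
Solving the pair: q_H = 297/16, q_I = 213/16.
Total output Q = 297/16 + 213/16 = 255/8.

31.88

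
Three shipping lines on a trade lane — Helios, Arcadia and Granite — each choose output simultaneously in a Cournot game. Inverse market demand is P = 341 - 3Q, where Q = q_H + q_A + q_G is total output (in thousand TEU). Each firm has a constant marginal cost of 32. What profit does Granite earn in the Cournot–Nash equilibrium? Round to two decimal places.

A representative firm's profit is π_i = q_i(341 - 3Q) - 32q_i.
Setting ∂π_i/∂q_i = 0 with rivals' quantities fixed: 309 - 6q_i - 3·Σ_{j≠i} q_j = 0.
By symmetry each firm produces the same amount; substituting Σ_{j≠i} q_j = 2q_i yields q_i = 309/12 = 103/4.
Price P = 341 - 3·(309/4) = 437/4.
Granite's profit: (437/4 - 32)·(103/4) = 1989.1875.

1989.19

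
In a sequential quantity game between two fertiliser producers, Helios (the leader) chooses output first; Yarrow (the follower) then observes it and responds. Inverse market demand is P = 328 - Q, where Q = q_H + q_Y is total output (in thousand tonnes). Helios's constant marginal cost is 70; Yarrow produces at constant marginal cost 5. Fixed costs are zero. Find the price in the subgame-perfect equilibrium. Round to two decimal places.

Solve by backward induction. Given q_H, the follower Yarrow maximises π_Y = (328 - q_H - q_Y)q_Y - 5q_Y.
Setting the follower's marginal profit to zero, 323 - q_H - 2q_Y = 0, i.e. q_Y = (323 - q_H)/2.
Helios substitutes q_Y(q_H) into its own profit: π_H = q_H(328 - q_H - (323 - q_H)/2) - 70q_H = (333/2 - (1/2)q_H)q_H - 70q_H.
The leader's first-order condition 193/2 - q_H = 0 yields q_H = 193/2.
Then q_Y = (323 - 193/2)/2 = 453/4.
Total output Q = 839/4, so price P = 328 - 839/4 = 473/4.

118.25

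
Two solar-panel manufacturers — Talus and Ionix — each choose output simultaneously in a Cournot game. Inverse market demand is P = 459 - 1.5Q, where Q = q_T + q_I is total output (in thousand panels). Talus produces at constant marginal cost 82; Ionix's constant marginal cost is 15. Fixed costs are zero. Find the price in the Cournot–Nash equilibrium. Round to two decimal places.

185.33

Talus's profit: π_T = (459 - 1.5Q)q_T - (82q_T). Setting ∂π_T/∂q_T = 0: 377 - 3q_T - (3/2)(q_I) = 0.
Ionix's profit: π_I = (459 - 1.5Q)q_I - (15q_I). Setting ∂π_I/∂q_I = 0: 444 - 3q_I - (3/2)(q_T) = 0.
So q_T = (377 - (3/2)q_I)/3 and q_I = (444 - (3/2)q_T)/3.
Solving the pair: q_T = 620/9, q_I = 1022/9.
Total output Q = 1642/9, so price P = 459 - (3/2)·(1642/9) = 556/3.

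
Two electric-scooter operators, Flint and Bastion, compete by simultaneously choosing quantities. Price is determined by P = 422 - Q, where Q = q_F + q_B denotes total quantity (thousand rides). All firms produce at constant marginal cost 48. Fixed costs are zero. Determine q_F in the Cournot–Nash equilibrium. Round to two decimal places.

124.67

Each firm earns π_i = (422 - Q)q_i - 48q_i.
First-order condition (treating rivals' output as given): 374 - 2q_i - q_j = 0.
With identical firms every q_j equals q_i, so q_j = q_i and 374 = 3q_i, giving q_i = 374/3.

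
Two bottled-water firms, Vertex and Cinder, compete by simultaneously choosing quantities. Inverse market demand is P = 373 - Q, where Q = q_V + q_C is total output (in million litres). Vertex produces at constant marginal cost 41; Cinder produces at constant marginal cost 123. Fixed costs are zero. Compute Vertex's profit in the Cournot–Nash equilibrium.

19044

Vertex's profit: π_V = (373 - Q)q_V - (41q_V). Setting ∂π_V/∂q_V = 0: 332 - 2q_V - (q_C) = 0.
Cinder's first-order condition: 250 - 2q_C - (q_V) = 0.
Best responses: q_V = (332 - q_C)/2, q_C = (250 - q_V)/2.
Solving the pair: q_V = 138, q_C = 56.
Price P = 373 - 194 = 179.
Vertex's profit: (179 - 41)·138 = 19044.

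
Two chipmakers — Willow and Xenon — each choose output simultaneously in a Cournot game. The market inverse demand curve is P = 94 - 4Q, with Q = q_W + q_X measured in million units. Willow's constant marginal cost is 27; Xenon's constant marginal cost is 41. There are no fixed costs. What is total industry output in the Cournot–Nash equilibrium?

Willow's profit: π_W = (94 - 4Q)q_W - (27q_W). Setting ∂π_W/∂q_W = 0: 67 - 8q_W - 4(q_X) = 0.
Xenon's profit: π_X = (94 - 4Q)q_X - (41q_X). Setting ∂π_X/∂q_X = 0: 53 - 8q_X - 4(q_W) = 0.
Rearranging gives the reaction functions q_W = (67 - 4q_X)/8 and q_X = (53 - 4q_W)/8.
Substituting one into the other gives q_W = 27/4 and q_X = 13/4.
Total output Q = 27/4 + 13/4 = 10.

10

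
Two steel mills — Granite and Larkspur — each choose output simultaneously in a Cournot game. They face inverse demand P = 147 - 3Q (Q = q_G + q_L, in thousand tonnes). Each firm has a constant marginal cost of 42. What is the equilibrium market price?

77

Each firm earns π_i = (147 - 3Q)q_i - 42q_i.
First-order condition (treating rivals' output as given): 105 - 6q_i - 3q_j = 0.
With identical firms every q_j equals q_i, so q_j = q_i and 105 = 9q_i, giving q_i = 35/3.
Total output Q = 70/3, so price P = 147 - 3·(70/3) = 77.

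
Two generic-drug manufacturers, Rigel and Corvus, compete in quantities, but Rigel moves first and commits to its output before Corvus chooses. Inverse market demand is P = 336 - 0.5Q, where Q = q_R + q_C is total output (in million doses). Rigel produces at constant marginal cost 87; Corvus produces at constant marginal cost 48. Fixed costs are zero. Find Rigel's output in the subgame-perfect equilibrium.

210

Solve by backward induction. Given q_R, the follower Corvus maximises π_C = (336 - (1/2)q_R - (1/2)q_C)q_C - 48q_C.
Follower FOC: 288 - (1/2)q_R - q_C = 0, so q_C(q_R) = (288 - (1/2)q_R).
The leader anticipates this reaction. Substituting into P = 336 - 0.5Q gives P = 192 - (1/4)q_R, so π_R = (192 - (1/4)q_R)q_R - 87q_R.
Leader FOC: 105 - (1/2)q_R = 0, so q_R = 210.
Then q_C = (288 - (1/2)·210) = 183.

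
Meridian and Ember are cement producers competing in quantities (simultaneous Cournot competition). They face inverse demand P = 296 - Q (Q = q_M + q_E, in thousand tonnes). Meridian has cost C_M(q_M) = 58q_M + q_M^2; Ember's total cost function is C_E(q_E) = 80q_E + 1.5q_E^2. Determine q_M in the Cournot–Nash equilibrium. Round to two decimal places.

Meridian's profit: π_M = (296 - Q)q_M - (58q_M + q_M²). Setting ∂π_M/∂q_M = 0: 238 - 4q_M - (q_E) = 0.
Ember's first-order condition: 216 - 5q_E - (q_M) = 0.
Best responses: q_M = (238 - q_E)/4, q_E = (216 - q_M)/5.
Solving the pair: q_M = 974/19, q_E = 626/19.

51.26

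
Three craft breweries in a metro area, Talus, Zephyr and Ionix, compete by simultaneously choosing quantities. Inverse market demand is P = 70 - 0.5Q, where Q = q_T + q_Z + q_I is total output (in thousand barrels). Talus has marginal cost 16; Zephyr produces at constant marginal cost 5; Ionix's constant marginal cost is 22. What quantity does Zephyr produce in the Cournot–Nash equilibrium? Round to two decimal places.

Talus's profit: π_T = (70 - 0.5Q)q_T - (16q_T). Setting ∂π_T/∂q_T = 0: 54 - q_T - (1/2)(q_Z + q_I) = 0.
Zephyr's first-order condition: 65 - q_Z - (1/2)(q_T + q_I) = 0.
Ionix's profit: π_I = (70 - 0.5Q)q_I - (22q_I). Setting ∂π_I/∂q_I = 0: 48 - q_I - (1/2)(q_T + q_Z) = 0.
Adding the 3 conditions: 167 − Q − Q = 0, i.e. Q = 167/2.
Back-substituting: q_T = (54 − 167/4)/(1/2) = 49/2, q_Z = (65 − 167/4)/(1/2) = 93/2, q_I = (48 − 167/4)/(1/2) = 25/2.

46.50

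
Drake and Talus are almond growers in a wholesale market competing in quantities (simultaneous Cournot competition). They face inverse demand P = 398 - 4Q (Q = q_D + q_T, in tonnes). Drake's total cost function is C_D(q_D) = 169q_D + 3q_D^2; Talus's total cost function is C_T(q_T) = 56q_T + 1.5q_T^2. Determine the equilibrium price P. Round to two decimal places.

252.41

Drake's profit: π_D = (398 - 4Q)q_D - (169q_D + 3q_D²). Setting ∂π_D/∂q_D = 0: 229 - 14q_D - 4(q_T) = 0.
Talus's first-order condition: 342 - 11q_T - 4(q_D) = 0.
Rearranging gives the reaction functions q_D = (229 - 4q_T)/14 and q_T = (342 - 4q_D)/11.
Substituting one into the other gives q_D = 1151/138 and q_T = 1936/69.
Total output Q = 36.3986, so price P = 398 - 4·36.3986 = 252.4058.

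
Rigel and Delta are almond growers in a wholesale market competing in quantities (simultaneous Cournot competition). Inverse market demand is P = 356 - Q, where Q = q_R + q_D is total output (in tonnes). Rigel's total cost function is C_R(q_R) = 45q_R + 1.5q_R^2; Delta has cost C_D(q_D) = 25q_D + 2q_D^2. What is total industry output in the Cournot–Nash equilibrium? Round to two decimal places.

99.28

Rigel's profit: π_R = (356 - Q)q_R - (45q_R + (3/2)q_R²). Setting ∂π_R/∂q_R = 0: 311 - 5q_R - (q_D) = 0.
Delta's first-order condition: 331 - 6q_D - (q_R) = 0.
So q_R = (311 - q_D)/5 and q_D = (331 - q_R)/6.
Solving the pair: q_R = 1535/29, q_D = 1344/29.
Total output Q = 1535/29 + 1344/29 = 99.2759.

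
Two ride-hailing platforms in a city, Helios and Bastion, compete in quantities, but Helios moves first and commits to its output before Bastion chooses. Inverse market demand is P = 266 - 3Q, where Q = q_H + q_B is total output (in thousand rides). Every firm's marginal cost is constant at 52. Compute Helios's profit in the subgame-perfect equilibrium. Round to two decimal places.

The follower Bastion best-responds to any q_H: π_B = (266 - 3Q)q_B - 52q_B.
∂π_B/∂q_B = 214 - 3q_H - 6q_B = 0 gives the reaction function q_B = (214 - 3q_H)/6.
The leader anticipates this reaction. Substituting into P = 266 - 3Q gives P = 159 - (3/2)q_H, so π_H = (159 - (3/2)q_H)q_H - 52q_H.
Leader FOC: 107 - 3q_H = 0, so q_H = 107/3.
Then q_B = (214 - 3·(107/3))/6 = 107/6.
Price P = 266 - 3·(107/2) = 211/2.
Helios's profit: (211/2 - 52)·(107/3) = 1908.1667.

1908.17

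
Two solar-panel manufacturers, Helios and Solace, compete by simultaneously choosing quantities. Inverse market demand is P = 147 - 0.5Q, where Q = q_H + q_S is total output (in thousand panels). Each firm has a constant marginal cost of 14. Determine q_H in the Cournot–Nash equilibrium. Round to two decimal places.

88.67

Each firm earns π_i = (147 - 0.5Q)q_i - 14q_i.
Setting ∂π_i/∂q_i = 0 with rivals' quantities fixed: 133 - q_i - (1/2)q_j = 0.
With identical firms every q_j equals q_i, so q_j = q_i and 133 = (3/2)q_i, giving q_i = 266/3.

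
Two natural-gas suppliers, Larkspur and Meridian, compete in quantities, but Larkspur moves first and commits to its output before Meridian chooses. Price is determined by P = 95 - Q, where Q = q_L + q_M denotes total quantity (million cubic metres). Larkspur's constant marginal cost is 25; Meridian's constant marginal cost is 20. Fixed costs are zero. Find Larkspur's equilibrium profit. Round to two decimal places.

528.13

The follower Meridian best-responds to any q_L: π_M = (95 - Q)q_M - 20q_M.
Setting the follower's marginal profit to zero, 75 - q_L - 2q_M = 0, i.e. q_M = (75 - q_L)/2.
The leader anticipates this reaction. Substituting into P = 95 - Q gives P = 115/2 - (1/2)q_L, so π_L = (115/2 - (1/2)q_L)q_L - 25q_L.
Maximising: ∂π_L/∂q_L = 65/2 - q_L = 0, giving q_L = 65/2.
Then q_M = (75 - 65/2)/2 = 85/4.
Price P = 95 - 215/4 = 165/4.
Larkspur's profit: (165/4 - 25)·(65/2) = 528.1250.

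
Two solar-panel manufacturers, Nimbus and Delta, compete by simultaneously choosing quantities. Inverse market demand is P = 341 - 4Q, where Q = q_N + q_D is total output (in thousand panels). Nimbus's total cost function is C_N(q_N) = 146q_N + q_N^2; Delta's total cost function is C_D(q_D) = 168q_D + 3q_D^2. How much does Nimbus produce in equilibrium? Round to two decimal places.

16.44

Nimbus's profit: π_N = (341 - 4Q)q_N - (146q_N + q_N²). Setting ∂π_N/∂q_N = 0: 195 - 10q_N - 4(q_D) = 0.
Delta's first-order condition: 173 - 14q_D - 4(q_N) = 0.
Rearranging gives the reaction functions q_N = (195 - 4q_D)/10 and q_D = (173 - 4q_N)/14.
Substituting one into the other gives q_N = 1019/62 and q_D = 475/62.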